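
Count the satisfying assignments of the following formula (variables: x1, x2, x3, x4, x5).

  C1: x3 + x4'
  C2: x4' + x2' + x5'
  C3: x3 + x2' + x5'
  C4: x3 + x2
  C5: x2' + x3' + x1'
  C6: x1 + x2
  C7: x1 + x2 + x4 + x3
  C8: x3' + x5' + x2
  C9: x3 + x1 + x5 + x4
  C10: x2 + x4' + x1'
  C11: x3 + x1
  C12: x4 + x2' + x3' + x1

3

There are 2^5 = 32 truth assignments over (x1, x2, x3, x4, x5).
Split on x3. With x3 = 1, the clauses containing x3 are satisfied and x3' drops from the rest; 2 of the 2^4 = 16 assignments to the other variables satisfy what remains.
With x3 = 0, by the same count on the reduced clause set, 1 assignment works.
(One model: x1=F, x2=T, x3=T, x4=T, x5=F.)
Total: 2 + 1 = 3.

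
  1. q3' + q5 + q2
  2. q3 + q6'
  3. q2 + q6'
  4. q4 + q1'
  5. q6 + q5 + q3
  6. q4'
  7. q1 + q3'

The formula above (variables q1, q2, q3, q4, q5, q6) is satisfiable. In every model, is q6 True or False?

False

Suppose q6 = 1.
Unit clause (q3) forces q3 = 1.
Unit clause (q2) forces q2 = 1.
Unit clause (q4') forces q4 = 0.
Unit clause (q1') forces q1 = 0.
That conflicts with the unit clause (q1).
So every satisfying assignment has q6 = False.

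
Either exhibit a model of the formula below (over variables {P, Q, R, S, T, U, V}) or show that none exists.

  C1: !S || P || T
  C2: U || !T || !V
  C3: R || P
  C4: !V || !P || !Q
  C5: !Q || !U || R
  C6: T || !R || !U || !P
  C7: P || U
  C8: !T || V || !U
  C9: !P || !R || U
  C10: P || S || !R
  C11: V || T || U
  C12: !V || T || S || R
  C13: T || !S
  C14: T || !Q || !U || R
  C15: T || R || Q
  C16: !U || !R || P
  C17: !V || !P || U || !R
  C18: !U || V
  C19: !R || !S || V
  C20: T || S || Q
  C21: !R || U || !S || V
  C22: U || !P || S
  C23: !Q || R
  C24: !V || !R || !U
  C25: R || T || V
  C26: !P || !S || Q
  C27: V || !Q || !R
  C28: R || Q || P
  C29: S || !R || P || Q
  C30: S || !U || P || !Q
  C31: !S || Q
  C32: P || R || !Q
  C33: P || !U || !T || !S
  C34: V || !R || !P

P=true,  Q=false,  R=false,  S=false,  T=true,  U=true,  V=true

Case R = false:
(P) alone gives P = true.
(!Q) alone gives Q = false.
(T) alone gives T = true.
(!S) alone gives S = false.
(U) alone gives U = true.
(V) alone gives V = true.
All clauses are satisfied.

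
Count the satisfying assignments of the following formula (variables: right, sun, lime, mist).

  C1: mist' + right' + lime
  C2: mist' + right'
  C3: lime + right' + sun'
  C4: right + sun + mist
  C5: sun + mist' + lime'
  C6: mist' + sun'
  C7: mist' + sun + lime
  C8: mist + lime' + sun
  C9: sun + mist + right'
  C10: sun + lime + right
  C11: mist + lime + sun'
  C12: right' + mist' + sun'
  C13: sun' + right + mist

There are 2^4 = 16 truth assignments over (right, sun, lime, mist).
Split on sun. With sun = 1, the clauses containing sun are satisfied and sun' drops from the rest; 1 of the 2^3 = 8 assignments to the other variables satisfy what remains.
With sun = 0, by the same count on the reduced clause set, 0 assignments work.
(One model: right=T, sun=T, lime=T, mist=F.)
Total: 1 + 0 = 1.

1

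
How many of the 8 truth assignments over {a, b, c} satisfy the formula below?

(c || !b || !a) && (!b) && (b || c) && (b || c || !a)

2

There are 2^3 = 8 truth assignments over (a, b, c).
Split on a. With a = true, the clauses containing a are satisfied and !a drops from the rest; 1 of the 2^2 = 4 assignments to the other variables satisfy what remains.
With a = false, by the same count on the reduced clause set, 1 assignment works.
Total: 1 + 1 = 2.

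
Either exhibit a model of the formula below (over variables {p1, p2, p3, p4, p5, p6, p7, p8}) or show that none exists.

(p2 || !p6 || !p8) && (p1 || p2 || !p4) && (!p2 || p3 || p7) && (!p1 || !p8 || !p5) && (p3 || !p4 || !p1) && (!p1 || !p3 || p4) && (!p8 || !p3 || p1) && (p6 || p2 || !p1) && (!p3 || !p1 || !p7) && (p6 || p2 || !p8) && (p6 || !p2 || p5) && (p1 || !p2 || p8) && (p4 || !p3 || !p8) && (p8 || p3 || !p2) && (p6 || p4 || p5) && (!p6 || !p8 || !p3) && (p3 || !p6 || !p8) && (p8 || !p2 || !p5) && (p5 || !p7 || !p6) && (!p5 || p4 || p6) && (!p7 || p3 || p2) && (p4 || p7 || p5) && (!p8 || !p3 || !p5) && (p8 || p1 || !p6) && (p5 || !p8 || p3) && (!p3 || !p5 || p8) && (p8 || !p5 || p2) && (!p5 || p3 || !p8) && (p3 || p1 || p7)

Case p2 = false:
Case p6 = true:
Unit clause (!p8) forces p8 = false.
Unit clause (p1) forces p1 = true.
Unit clause (!p5) forces p5 = false.
Unit clause (!p7) forces p7 = false.
Unit clause (p4) forces p4 = true.
Unit clause (p3) forces p3 = true.
This assignment satisfies each clause.

p1: true,  p2: false,  p3: true,  p4: true,  p5: false,  p6: true,  p7: false,  p8: false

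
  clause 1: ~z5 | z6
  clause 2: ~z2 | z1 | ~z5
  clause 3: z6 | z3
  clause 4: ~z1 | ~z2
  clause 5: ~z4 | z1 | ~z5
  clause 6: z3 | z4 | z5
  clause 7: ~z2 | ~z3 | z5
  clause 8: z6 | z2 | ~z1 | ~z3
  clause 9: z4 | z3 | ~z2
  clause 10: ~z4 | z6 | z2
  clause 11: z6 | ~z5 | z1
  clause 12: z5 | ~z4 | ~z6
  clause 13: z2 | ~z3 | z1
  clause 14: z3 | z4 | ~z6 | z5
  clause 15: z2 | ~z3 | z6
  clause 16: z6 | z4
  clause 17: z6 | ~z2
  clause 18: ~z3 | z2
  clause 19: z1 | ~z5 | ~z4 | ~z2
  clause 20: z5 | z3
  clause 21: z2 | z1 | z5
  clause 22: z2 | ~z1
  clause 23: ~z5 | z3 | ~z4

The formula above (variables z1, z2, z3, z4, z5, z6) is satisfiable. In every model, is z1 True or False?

False

Suppose z1 = 1.
(~z2) alone gives z2 = 0.
Now (z2) is unsatisfied and unit — conflict.
So every satisfying assignment has z1 = False.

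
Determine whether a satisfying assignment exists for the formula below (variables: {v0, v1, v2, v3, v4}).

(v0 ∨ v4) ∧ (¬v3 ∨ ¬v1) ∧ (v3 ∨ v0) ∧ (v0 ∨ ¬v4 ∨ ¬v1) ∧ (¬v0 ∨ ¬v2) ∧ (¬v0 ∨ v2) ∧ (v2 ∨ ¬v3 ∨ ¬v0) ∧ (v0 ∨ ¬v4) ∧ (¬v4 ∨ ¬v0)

No, unsatisfiable

Suppose v0 = True.
(¬v2) alone gives v2 = False.
That conflicts with the unit clause (v2).
That branch fails; take v0 = False instead.
(v4) alone gives v4 = True.
That conflicts with the unit clause (¬v4).
Either choice for v0 ends in contradiction.
No assignment satisfies every clause.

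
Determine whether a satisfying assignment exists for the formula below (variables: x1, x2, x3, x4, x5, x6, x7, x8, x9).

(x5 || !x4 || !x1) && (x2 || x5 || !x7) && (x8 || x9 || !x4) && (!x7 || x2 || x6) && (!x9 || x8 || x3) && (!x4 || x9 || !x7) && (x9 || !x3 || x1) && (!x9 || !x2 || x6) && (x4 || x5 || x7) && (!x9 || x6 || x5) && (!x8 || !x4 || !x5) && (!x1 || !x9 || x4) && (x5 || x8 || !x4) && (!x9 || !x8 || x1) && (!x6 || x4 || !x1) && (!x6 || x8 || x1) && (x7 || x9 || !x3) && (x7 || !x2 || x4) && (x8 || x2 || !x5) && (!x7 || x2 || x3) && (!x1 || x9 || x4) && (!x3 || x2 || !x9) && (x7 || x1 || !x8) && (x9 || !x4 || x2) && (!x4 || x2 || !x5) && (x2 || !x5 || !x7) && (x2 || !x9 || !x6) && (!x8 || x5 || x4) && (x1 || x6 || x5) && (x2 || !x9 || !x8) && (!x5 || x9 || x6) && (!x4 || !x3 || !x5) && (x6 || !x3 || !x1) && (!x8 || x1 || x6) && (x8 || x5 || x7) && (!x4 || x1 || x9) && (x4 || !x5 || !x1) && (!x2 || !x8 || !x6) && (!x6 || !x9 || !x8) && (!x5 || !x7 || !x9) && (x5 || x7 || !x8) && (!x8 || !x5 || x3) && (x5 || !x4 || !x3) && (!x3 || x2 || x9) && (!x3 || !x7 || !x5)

No, unsatisfiable

Try x5 = true.
Try x8 = false.
From the singleton clause (x2), x2 = true.
Try x9 = true.
From the singleton clause (x3), x3 = true.
From the singleton clause (x6), x6 = true.
From the singleton clause (x1), x1 = true.
From the singleton clause (x4), x4 = true.
That conflicts with the unit clause (!x4).
That branch fails; take x9 = false instead.
From the singleton clause (!x4), x4 = false.
From the singleton clause (x7), x7 = true.
From the singleton clause (!x1), x1 = false.
From the singleton clause (!x3), x3 = false.
From the singleton clause (!x6), x6 = false.
That conflicts with the unit clause (x6).
Neither x9 = true nor x9 = false works.
That branch fails; take x8 = true instead.
From the singleton clause (!x4), x4 = false.
From the singleton clause (!x1), x1 = false.
From the singleton clause (!x9), x9 = false.
From the singleton clause (!x3), x3 = false.
That conflicts with the unit clause (x3).
Neither x8 = true nor x8 = false works.
That branch fails; take x5 = false instead.
Try x4 = false.
From the singleton clause (x7), x7 = true.
From the singleton clause (x2), x2 = true.
From the singleton clause (!x8), x8 = false.
Try x9 = false.
From the singleton clause (!x1), x1 = false.
From the singleton clause (!x3), x3 = false.
From the singleton clause (!x6), x6 = false.
That conflicts with the unit clause (x6).
That branch fails; take x9 = true instead.
From the singleton clause (x3), x3 = true.
From the singleton clause (x6), x6 = true.
From the singleton clause (!x1), x1 = false.
That conflicts with the unit clause (x1).
Neither x9 = true nor x9 = false works.
That branch fails; take x4 = true instead.
From the singleton clause (!x1), x1 = false.
From the singleton clause (x8), x8 = true.
From the singleton clause (!x9), x9 = false.
That conflicts with the unit clause (x9).
Neither x4 = true nor x4 = false works.
Neither x5 = true nor x5 = false works.
No assignment satisfies every clause.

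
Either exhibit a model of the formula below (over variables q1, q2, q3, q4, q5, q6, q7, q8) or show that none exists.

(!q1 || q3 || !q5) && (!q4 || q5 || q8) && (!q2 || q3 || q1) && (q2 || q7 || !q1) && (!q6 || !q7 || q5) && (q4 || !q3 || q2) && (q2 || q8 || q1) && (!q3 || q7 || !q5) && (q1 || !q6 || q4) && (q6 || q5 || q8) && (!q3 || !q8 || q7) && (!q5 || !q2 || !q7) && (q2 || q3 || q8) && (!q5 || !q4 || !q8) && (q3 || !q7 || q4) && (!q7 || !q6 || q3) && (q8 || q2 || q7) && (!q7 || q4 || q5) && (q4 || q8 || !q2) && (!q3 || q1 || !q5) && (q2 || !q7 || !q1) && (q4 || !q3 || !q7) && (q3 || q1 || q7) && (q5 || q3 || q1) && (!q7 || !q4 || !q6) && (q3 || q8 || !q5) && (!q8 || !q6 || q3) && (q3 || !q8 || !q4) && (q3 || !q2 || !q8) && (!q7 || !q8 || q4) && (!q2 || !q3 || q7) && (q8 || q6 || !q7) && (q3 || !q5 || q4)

Try q1 = true.
Try q3 = true.
Try q2 = true.
From the singleton clause (q7), q7 = true.
From the singleton clause (!q5), q5 = false.
From the singleton clause (!q6), q6 = false.
From the singleton clause (q8), q8 = true.
From the singleton clause (q4), q4 = true.
All clauses are satisfied.

q1 ↦ true; q2 ↦ true; q3 ↦ true; q4 ↦ true; q5 ↦ false; q6 ↦ false; q7 ↦ true; q8 ↦ true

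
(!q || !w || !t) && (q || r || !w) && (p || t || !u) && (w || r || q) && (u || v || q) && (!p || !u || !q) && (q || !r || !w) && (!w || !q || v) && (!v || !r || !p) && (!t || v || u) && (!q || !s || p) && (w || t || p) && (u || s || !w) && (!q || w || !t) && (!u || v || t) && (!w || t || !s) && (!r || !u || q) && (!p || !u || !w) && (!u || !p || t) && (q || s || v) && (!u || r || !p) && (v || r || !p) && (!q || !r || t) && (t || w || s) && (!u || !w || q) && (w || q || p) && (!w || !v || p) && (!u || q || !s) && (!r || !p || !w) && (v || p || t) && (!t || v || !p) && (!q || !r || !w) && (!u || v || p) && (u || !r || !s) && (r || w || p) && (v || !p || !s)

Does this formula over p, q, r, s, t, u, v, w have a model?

Satisfiable

Case q = true:
Case w = false:
(!t) alone gives t = false.
(p) alone gives p = true.
(!u) alone gives u = false.
(!r) alone gives r = false.
(v) alone gives v = true.
(s) alone gives s = true.
This assignment satisfies each clause.
A satisfying assignment: p ↦ true,  q ↦ true,  r ↦ false,  s ↦ true,  t ↦ false,  u ↦ false,  v ↦ true,  w ↦ false.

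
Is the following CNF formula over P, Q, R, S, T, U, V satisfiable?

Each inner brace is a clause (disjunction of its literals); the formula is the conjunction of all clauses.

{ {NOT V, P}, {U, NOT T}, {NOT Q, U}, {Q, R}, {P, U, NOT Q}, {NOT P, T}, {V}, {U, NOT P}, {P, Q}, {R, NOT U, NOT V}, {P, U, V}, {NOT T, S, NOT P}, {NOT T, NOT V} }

The clause (V) is unit, so V = true.
The clause (P) is unit, so P = true.
The clause (T) is unit, so T = true.
But (NOT T) is also a unit clause — contradiction.
No assignment satisfies every clause.

Unsatisfiable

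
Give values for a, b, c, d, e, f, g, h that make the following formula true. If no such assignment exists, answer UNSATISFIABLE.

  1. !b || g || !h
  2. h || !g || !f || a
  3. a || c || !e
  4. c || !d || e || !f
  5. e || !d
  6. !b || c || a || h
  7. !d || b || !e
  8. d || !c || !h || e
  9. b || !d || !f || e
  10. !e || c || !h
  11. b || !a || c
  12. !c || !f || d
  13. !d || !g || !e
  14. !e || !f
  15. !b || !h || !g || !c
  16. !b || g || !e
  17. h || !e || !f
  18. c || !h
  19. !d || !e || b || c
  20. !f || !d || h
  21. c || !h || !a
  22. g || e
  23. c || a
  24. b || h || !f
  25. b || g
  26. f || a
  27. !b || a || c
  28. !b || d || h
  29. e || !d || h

a ↦ true, b ↦ false, c ↦ true, d ↦ false, e ↦ false, f ↦ false, g ↦ true, h ↦ false

Branch on e: set e = false.
From the singleton clause (!d), d = false.
From the singleton clause (g), g = true.
Branch on c: set c = true.
From the singleton clause (!h), h = false.
From the singleton clause (!f), f = false.
From the singleton clause (a), a = true.
From the singleton clause (!b), b = false.
Every clause now holds.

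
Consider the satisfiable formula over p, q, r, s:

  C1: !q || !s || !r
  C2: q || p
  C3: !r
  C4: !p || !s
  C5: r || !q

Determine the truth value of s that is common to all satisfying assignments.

Suppose s = true.
Unit clause (!r) forces r = false.
Unit clause (!p) forces p = false.
Unit clause (q) forces q = true.
That conflicts with the unit clause (!q).
So every satisfying assignment has s = False.

False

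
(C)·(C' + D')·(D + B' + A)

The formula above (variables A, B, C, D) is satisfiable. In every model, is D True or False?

False

Suppose D = 1.
Unit clause (C) forces C = 1.
That conflicts with the unit clause (C').
So every satisfying assignment has D = False.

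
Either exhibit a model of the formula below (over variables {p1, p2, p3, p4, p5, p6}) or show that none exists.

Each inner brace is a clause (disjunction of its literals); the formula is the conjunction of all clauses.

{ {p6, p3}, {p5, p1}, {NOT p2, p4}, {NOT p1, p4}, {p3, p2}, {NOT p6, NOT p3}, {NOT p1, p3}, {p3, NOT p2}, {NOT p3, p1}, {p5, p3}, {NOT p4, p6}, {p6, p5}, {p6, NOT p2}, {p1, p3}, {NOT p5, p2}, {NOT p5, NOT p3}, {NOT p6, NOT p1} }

Try p6 = true.
From the singleton clause (NOT p3), p3 = false.
From the singleton clause (p2), p2 = true.
That conflicts with the unit clause (NOT p2).
So p6 must be the other value — set p6 = false.
From the singleton clause (p3), p3 = true.
From the singleton clause (p1), p1 = true.
From the singleton clause (p4), p4 = true.
That conflicts with the unit clause (NOT p4).
Neither p6 = true nor p6 = false works.

UNSATISFIABLE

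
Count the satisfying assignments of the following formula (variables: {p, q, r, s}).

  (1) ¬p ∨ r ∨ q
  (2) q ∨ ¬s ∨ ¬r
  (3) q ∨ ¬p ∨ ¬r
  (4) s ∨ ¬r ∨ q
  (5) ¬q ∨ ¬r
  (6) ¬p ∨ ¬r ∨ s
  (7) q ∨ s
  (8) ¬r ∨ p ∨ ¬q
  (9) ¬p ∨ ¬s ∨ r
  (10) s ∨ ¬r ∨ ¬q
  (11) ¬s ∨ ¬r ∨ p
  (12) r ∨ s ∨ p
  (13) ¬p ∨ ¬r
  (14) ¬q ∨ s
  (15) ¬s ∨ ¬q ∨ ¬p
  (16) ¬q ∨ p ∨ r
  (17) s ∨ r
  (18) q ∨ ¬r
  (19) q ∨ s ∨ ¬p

1

There are 2^4 = 16 truth assignments over (p, q, r, s).
Split on s. With s = True, the clauses containing s are satisfied and ¬s drops from the rest; 1 of the 2^3 = 8 assignments to the other variables satisfy what remains.
With s = False, by the same count on the reduced clause set, 0 assignments work.
Total: 1 + 0 = 1.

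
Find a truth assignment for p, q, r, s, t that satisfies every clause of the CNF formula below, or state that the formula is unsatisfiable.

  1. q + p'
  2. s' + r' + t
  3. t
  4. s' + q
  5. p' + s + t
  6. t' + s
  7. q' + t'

The clause (t) is unit, so t = 1.
The clause (s) is unit, so s = 1.
The clause (q) is unit, so q = 1.
That conflicts with the unit clause (q').

UNSATISFIABLE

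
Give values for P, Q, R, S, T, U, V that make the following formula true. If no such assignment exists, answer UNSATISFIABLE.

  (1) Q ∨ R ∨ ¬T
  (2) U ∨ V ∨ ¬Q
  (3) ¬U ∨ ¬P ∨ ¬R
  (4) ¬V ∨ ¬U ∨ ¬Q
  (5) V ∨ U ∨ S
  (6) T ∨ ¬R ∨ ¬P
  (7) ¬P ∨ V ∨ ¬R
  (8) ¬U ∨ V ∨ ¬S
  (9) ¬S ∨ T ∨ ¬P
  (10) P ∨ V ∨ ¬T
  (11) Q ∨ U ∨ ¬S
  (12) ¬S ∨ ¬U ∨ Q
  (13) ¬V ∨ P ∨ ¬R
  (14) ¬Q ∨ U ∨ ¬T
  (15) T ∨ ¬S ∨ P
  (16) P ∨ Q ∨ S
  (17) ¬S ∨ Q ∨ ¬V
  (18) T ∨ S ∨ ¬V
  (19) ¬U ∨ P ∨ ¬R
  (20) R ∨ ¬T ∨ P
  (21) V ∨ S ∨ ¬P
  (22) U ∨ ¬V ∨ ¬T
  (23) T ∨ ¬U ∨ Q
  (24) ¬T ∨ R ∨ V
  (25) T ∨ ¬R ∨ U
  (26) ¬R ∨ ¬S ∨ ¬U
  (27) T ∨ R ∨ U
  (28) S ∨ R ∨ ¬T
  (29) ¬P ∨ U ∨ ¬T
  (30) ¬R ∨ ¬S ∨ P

P=False, Q=True, R=False, S=False, T=False, U=True, V=False

Try Q = True.
Try U = True.
From the singleton clause (¬V), V = False.
From the singleton clause (¬S), S = False.
From the singleton clause (¬P), P = False.
From the singleton clause (¬T), T = False.
From the singleton clause (¬R), R = False.
All clauses are satisfied.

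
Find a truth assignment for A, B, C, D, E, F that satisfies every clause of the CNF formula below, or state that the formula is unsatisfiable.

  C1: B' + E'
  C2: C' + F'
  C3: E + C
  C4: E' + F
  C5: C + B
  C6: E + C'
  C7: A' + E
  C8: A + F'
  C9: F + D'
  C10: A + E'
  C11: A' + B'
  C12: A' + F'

Branch on B: set B = 0.
Unit clause (C) forces C = 1.
Unit clause (F') forces F = 0.
Unit clause (E') forces E = 0.
That conflicts with the unit clause (E).
Backtrack on B: now try B = 1.
Unit clause (E') forces E = 0.
Unit clause (C) forces C = 1.
That conflicts with the unit clause (C').
Both values of B lead to a conflict.

UNSATISFIABLE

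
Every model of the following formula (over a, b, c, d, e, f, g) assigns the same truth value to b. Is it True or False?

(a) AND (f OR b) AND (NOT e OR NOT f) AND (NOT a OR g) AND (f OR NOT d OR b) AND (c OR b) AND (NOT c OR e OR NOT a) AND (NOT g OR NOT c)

Suppose b = false.
The clause (a) is unit, so a = true.
The clause (f) is unit, so f = true.
The clause (NOT e) is unit, so e = false.
The clause (g) is unit, so g = true.
The clause (c) is unit, so c = true.
That conflicts with the unit clause (NOT c).
So every satisfying assignment has b = True.

True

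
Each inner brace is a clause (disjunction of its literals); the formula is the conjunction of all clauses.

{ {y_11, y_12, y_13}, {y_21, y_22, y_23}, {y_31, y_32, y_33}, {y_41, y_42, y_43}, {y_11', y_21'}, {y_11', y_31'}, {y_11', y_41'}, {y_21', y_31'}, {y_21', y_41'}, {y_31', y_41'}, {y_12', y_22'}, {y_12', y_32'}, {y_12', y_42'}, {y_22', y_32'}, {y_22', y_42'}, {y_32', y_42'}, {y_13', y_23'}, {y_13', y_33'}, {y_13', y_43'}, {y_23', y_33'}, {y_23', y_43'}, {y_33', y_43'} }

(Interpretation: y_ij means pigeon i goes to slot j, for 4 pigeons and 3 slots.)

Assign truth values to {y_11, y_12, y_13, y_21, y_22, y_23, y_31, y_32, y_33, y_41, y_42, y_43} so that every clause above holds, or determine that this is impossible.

UNSATISFIABLE

Try y_11 = 0.
Try y_12 = 1.
Unit clause (y_22') forces y_22 = 0.
Unit clause (y_32') forces y_32 = 0.
Unit clause (y_42') forces y_42 = 0.
Try y_21 = 1.
Unit clause (y_31') forces y_31 = 0.
Unit clause (y_33) forces y_33 = 1.
Unit clause (y_41') forces y_41 = 0.
Unit clause (y_43) forces y_43 = 1.
But (y_43') is also a unit clause — contradiction.
So y_21 must be the other value — set y_21 = 0.
Unit clause (y_23) forces y_23 = 1.
Unit clause (y_13') forces y_13 = 0.
Unit clause (y_33') forces y_33 = 0.
Unit clause (y_31) forces y_31 = 1.
Unit clause (y_41') forces y_41 = 0.
Unit clause (y_43) forces y_43 = 1.
But (y_43') is also a unit clause — contradiction.
Either choice for y_21 ends in contradiction.
So y_12 must be the other value — set y_12 = 0.
Unit clause (y_13) forces y_13 = 1.
Unit clause (y_23') forces y_23 = 0.
Unit clause (y_33') forces y_33 = 0.
Unit clause (y_43') forces y_43 = 0.
Try y_21 = 1.
Unit clause (y_31') forces y_31 = 0.
Unit clause (y_32) forces y_32 = 1.
Unit clause (y_41') forces y_41 = 0.
Unit clause (y_42) forces y_42 = 1.
But (y_42') is also a unit clause — contradiction.
So y_21 must be the other value — set y_21 = 0.
Unit clause (y_22) forces y_22 = 1.
Unit clause (y_32') forces y_32 = 0.
Unit clause (y_31) forces y_31 = 1.
Unit clause (y_41') forces y_41 = 0.
Unit clause (y_42) forces y_42 = 1.
But (y_42') is also a unit clause — contradiction.
Either choice for y_21 ends in contradiction.
Either choice for y_12 ends in contradiction.
So y_11 must be the other value — set y_11 = 1.
Unit clause (y_21') forces y_21 = 0.
Unit clause (y_31') forces y_31 = 0.
Unit clause (y_41') forces y_41 = 0.
Try y_22 = 1.
Unit clause (y_12') forces y_12 = 0.
Unit clause (y_32') forces y_32 = 0.
Unit clause (y_33) forces y_33 = 1.
Unit clause (y_42') forces y_42 = 0.
Unit clause (y_43) forces y_43 = 1.
But (y_43') is also a unit clause — contradiction.
So y_22 must be the other value — set y_22 = 0.
Unit clause (y_23) forces y_23 = 1.
Unit clause (y_13') forces y_13 = 0.
Unit clause (y_33') forces y_33 = 0.
Unit clause (y_32) forces y_32 = 1.
Unit clause (y_12') forces y_12 = 0.
Unit clause (y_42') forces y_42 = 0.
Unit clause (y_43) forces y_43 = 1.
But (y_43') is also a unit clause — contradiction.
Either choice for y_22 ends in contradiction.
Either choice for y_11 ends in contradiction.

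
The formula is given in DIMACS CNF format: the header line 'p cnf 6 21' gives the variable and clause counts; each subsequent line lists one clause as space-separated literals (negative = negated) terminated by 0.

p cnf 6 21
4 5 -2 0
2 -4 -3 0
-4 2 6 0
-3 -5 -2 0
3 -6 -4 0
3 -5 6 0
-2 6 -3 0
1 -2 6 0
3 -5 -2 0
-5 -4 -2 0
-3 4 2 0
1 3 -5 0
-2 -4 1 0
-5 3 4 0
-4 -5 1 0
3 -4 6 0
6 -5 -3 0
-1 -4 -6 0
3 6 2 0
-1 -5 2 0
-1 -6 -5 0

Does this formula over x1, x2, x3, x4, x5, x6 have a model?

Yes

Try x4 = False.
Try x5 = False.
(¬x2) alone gives x2 = False.
(¬x3) alone gives x3 = False.
(x6) alone gives x6 = True.
All clauses hold; x1 can take either value.
A satisfying assignment: x1: False; x2: False; x3: False; x4: False; x5: False; x6: True.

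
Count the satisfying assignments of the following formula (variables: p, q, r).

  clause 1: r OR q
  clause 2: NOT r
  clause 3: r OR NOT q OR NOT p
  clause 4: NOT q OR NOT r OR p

There are 2^3 = 8 truth assignments over (p, q, r).
Check each against the 4 clauses (columns in the order p, q, r):
  F F F  ✗ fails (r OR q)
  F F T  ✗ fails (NOT r)
  F T F  ✓ satisfies all
  F T T  ✗ fails (NOT r)
  T F F  ✗ fails (r OR q)
  T F T  ✗ fails (NOT r)
  T T F  ✗ fails (r OR NOT q OR NOT p)
  T T T  ✗ fails (NOT r)
1 of the 8 rows is a model.

1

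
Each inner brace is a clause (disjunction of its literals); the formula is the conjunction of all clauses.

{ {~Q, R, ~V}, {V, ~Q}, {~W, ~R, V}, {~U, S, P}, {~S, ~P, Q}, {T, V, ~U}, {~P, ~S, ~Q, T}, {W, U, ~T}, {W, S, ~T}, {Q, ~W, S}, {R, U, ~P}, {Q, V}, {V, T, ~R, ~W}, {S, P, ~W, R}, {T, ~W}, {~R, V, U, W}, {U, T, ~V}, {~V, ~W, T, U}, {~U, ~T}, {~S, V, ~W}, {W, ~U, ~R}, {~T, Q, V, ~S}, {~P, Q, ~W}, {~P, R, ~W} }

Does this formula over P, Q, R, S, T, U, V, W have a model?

Satisfiable

Try V = 1.
Try Q = 0.
Try S = 1.
Unit clause (~P) forces P = 0.
Try T = 1.
Unit clause (~U) forces U = 0.
Unit clause (W) forces W = 1.
No clause remains; R is free.
A satisfying assignment: P: 0, Q: 0, R: 0, S: 1, T: 1, U: 0, V: 1, W: 1.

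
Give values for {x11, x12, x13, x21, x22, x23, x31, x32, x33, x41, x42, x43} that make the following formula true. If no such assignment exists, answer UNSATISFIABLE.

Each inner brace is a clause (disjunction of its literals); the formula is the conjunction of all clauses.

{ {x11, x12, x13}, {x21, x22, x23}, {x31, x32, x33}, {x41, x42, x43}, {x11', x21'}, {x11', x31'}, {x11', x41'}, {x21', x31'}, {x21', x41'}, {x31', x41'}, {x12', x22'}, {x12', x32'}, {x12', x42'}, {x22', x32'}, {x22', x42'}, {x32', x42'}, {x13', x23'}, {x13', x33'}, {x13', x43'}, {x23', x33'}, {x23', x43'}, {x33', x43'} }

Case x11 = 0:
Case x12 = 1:
From the singleton clause (x22'), x22 = 0.
From the singleton clause (x32'), x32 = 0.
From the singleton clause (x42'), x42 = 0.
Case x21 = 1:
From the singleton clause (x31'), x31 = 0.
From the singleton clause (x33), x33 = 1.
From the singleton clause (x41'), x41 = 0.
From the singleton clause (x43), x43 = 1.
That conflicts with the unit clause (x43').
Backtrack on x21: now try x21 = 0.
From the singleton clause (x23), x23 = 1.
From the singleton clause (x13'), x13 = 0.
From the singleton clause (x33'), x33 = 0.
From the singleton clause (x31), x31 = 1.
From the singleton clause (x41'), x41 = 0.
From the singleton clause (x43), x43 = 1.
That conflicts with the unit clause (x43').
Neither x21 = 1 nor x21 = 0 works.
Backtrack on x12: now try x12 = 0.
From the singleton clause (x13), x13 = 1.
From the singleton clause (x23'), x23 = 0.
From the singleton clause (x33'), x33 = 0.
From the singleton clause (x43'), x43 = 0.
Case x21 = 1:
From the singleton clause (x31'), x31 = 0.
From the singleton clause (x32), x32 = 1.
From the singleton clause (x41'), x41 = 0.
From the singleton clause (x42), x42 = 1.
That conflicts with the unit clause (x42').
Backtrack on x21: now try x21 = 0.
From the singleton clause (x22), x22 = 1.
From the singleton clause (x32'), x32 = 0.
From the singleton clause (x31), x31 = 1.
From the singleton clause (x41'), x41 = 0.
From the singleton clause (x42), x42 = 1.
That conflicts with the unit clause (x42').
Neither x21 = 1 nor x21 = 0 works.
Neither x12 = 1 nor x12 = 0 works.
Backtrack on x11: now try x11 = 1.
From the singleton clause (x21'), x21 = 0.
From the singleton clause (x31'), x31 = 0.
From the singleton clause (x41'), x41 = 0.
Case x22 = 1:
From the singleton clause (x12'), x12 = 0.
From the singleton clause (x32'), x32 = 0.
From the singleton clause (x33), x33 = 1.
From the singleton clause (x42'), x42 = 0.
From the singleton clause (x43), x43 = 1.
That conflicts with the unit clause (x43').
Backtrack on x22: now try x22 = 0.
From the singleton clause (x23), x23 = 1.
From the singleton clause (x13'), x13 = 0.
From the singleton clause (x33'), x33 = 0.
From the singleton clause (x32), x32 = 1.
From the singleton clause (x12'), x12 = 0.
From the singleton clause (x42'), x42 = 0.
From the singleton clause (x43), x43 = 1.
That conflicts with the unit clause (x43').
Neither x22 = 1 nor x22 = 0 works.
Neither x11 = 1 nor x11 = 0 works.

UNSATISFIABLE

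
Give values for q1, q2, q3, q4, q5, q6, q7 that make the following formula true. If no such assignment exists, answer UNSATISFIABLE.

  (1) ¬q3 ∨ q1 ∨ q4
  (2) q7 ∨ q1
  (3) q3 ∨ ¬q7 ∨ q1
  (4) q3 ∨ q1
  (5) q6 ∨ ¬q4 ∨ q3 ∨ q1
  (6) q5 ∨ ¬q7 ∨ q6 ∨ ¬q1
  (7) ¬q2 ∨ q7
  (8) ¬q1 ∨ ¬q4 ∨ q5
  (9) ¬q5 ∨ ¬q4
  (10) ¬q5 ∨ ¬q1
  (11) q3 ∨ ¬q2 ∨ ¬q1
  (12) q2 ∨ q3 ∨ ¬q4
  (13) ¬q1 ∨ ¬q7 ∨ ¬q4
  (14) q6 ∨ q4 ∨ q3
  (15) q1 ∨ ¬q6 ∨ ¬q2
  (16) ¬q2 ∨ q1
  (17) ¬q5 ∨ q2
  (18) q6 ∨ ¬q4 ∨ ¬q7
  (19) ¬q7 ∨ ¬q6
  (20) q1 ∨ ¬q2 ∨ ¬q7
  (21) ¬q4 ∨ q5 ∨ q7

q1: True; q2: False; q3: False; q4: False; q5: False; q6: True; q7: False

Suppose q7 = False.
(q1) alone gives q1 = True.
(¬q2) alone gives q2 = False.
(¬q5) alone gives q5 = False.
(¬q4) alone gives q4 = False.
Suppose q6 = True.
All clauses hold; q3 can take either value.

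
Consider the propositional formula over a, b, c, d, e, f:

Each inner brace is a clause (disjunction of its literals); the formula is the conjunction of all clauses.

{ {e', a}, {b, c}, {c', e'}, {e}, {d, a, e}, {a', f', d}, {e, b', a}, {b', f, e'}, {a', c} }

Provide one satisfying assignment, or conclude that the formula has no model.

UNSATISFIABLE

(e) alone gives e = 1.
(a) alone gives a = 1.
(c') alone gives c = 0.
Now (c) is unsatisfied and unit — conflict.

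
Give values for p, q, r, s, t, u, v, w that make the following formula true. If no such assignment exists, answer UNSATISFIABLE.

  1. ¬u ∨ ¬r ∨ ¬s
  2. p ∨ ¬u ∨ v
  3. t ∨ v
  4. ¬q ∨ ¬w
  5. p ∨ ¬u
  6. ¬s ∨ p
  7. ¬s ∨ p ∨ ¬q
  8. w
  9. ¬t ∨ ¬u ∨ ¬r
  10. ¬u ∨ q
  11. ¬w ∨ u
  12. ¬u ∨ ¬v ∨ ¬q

UNSATISFIABLE

(w) alone gives w = True.
(¬q) alone gives q = False.
(¬u) alone gives u = False.
That conflicts with the unit clause (u).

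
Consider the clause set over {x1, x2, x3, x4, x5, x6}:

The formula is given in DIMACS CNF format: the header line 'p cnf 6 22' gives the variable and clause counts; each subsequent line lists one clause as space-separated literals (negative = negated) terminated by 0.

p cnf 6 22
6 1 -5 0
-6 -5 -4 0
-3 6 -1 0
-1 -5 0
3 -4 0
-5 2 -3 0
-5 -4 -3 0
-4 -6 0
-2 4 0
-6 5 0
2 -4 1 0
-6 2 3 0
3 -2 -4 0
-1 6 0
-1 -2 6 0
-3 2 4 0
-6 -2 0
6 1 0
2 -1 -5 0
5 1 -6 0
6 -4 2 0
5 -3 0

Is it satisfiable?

No, unsatisfiable

Case x1 = False:
From the singleton clause (x6), x6 = True.
From the singleton clause (¬x4), x4 = False.
From the singleton clause (¬x2), x2 = False.
From the singleton clause (x5), x5 = True.
From the singleton clause (¬x3), x3 = False.
That conflicts with the unit clause (x3).
That branch fails; take x1 = True instead.
From the singleton clause (¬x5), x5 = False.
From the singleton clause (¬x6), x6 = False.
That conflicts with the unit clause (x6).
Both values of x1 lead to a conflict.
No assignment satisfies every clause.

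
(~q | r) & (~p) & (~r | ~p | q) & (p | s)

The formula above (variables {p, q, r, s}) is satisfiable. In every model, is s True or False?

Suppose s = 0.
The clause (~p) is unit, so p = 0.
Now (p) is unsatisfied and unit — conflict.
So every satisfying assignment has s = True.

True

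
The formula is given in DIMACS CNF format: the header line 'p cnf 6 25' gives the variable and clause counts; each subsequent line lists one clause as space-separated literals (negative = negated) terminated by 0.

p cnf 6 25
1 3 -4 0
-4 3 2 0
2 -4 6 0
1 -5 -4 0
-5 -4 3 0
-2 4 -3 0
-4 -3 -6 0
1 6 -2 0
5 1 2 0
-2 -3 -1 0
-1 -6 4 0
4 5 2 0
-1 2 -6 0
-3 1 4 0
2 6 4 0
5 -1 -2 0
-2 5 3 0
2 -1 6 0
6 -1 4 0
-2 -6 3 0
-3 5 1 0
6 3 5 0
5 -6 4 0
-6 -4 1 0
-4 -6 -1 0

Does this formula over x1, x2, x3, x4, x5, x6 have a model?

Case x1 = False:
Case x3 = False:
(¬x4) alone gives x4 = False.
Case x6 = True:
(¬x2) alone gives x2 = False.
(x5) alone gives x5 = True.
All clauses are satisfied.
A satisfying assignment: x1=False, x2=False, x3=False, x4=False, x5=True, x6=True.

Yes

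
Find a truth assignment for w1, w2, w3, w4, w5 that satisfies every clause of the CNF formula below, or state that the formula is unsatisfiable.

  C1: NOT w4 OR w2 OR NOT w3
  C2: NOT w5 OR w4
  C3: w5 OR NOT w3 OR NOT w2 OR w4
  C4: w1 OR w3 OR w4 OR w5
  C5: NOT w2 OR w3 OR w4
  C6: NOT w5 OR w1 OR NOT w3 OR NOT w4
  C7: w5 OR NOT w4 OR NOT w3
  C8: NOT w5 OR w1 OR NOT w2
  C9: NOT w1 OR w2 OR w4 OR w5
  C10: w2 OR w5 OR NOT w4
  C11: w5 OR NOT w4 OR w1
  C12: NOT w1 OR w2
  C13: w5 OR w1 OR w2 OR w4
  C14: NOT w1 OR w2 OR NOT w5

Try w5 = false.
Try w4 = true.
(NOT w3) alone gives w3 = false.
(w2) alone gives w2 = true.
(w1) alone gives w1 = true.
All clauses are satisfied.

w1 ↦ true, w2 ↦ true, w3 ↦ false, w4 ↦ true, w5 ↦ false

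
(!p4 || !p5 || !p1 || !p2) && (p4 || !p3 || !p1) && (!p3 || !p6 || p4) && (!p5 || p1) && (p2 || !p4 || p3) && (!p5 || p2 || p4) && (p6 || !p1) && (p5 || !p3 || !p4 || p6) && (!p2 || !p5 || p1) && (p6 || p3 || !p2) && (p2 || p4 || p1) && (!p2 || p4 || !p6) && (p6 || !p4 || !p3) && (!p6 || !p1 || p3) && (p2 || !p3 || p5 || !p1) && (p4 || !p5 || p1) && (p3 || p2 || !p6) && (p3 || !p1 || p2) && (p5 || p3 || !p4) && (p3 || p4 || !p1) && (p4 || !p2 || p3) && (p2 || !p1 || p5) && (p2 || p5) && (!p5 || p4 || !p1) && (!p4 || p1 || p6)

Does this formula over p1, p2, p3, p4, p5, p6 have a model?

Suppose p5 = false.
(p2) alone gives p2 = true.
Suppose p6 = true.
(p4) alone gives p4 = true.
(p3) alone gives p3 = true.
All clauses hold; p1 can take either value.
A satisfying assignment: p1: true,  p2: true,  p3: true,  p4: true,  p5: false,  p6: true.

Satisfiable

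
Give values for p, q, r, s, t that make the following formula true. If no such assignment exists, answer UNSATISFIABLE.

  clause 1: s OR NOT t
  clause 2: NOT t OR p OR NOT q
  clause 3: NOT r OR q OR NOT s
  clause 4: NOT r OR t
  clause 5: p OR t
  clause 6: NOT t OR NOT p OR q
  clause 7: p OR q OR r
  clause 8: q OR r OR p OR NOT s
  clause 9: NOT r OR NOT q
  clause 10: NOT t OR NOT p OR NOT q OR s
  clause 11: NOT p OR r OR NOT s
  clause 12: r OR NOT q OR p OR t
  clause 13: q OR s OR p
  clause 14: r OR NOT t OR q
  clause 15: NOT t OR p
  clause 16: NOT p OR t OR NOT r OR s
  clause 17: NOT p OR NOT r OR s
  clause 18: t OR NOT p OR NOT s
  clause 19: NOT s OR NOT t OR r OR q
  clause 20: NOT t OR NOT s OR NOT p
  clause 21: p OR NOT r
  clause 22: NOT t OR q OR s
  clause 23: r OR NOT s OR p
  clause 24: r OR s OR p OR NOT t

p ↦ true, q ↦ false, r ↦ false, s ↦ false, t ↦ false

Try s = false.
Unit clause (NOT t) forces t = false.
Unit clause (NOT r) forces r = false.
Unit clause (p) forces p = true.
All clauses hold; q can take either value.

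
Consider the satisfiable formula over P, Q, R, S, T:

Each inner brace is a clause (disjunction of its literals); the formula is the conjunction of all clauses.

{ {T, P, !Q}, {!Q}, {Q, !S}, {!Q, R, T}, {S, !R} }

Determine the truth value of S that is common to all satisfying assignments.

Suppose S = true.
(!Q) alone gives Q = false.
That conflicts with the unit clause (Q).
So every satisfying assignment has S = False.

False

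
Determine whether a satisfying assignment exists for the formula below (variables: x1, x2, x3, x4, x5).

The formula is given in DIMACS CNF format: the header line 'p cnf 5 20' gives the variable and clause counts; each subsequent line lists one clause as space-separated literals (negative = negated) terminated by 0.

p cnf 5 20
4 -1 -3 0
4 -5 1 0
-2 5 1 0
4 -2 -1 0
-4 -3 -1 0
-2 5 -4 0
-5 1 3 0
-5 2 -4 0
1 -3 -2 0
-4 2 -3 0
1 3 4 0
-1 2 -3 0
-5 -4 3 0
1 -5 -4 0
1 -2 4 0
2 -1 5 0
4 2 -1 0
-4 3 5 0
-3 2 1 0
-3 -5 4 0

Branch on x4: set x4 = True.
Branch on x3: set x3 = False.
The clause (¬x5) is unit, so x5 = False.
Now (x5) is unsatisfied and unit — conflict.
So x3 must be the other value — set x3 = True.
The clause (¬x1) is unit, so x1 = False.
The clause (¬x2) is unit, so x2 = False.
Now (x2) is unsatisfied and unit — conflict.
Both values of x3 lead to a conflict.
So x4 must be the other value — set x4 = False.
Branch on x1: set x1 = False.
The clause (¬x5) is unit, so x5 = False.
The clause (¬x2) is unit, so x2 = False.
The clause (x3) is unit, so x3 = True.
Now (¬x3) is unsatisfied and unit — conflict.
So x1 must be the other value — set x1 = True.
The clause (¬x3) is unit, so x3 = False.
The clause (¬x2) is unit, so x2 = False.
Now (x2) is unsatisfied and unit — conflict.
Both values of x1 lead to a conflict.
Both values of x4 lead to a conflict.
No assignment satisfies every clause.

Unsatisfiable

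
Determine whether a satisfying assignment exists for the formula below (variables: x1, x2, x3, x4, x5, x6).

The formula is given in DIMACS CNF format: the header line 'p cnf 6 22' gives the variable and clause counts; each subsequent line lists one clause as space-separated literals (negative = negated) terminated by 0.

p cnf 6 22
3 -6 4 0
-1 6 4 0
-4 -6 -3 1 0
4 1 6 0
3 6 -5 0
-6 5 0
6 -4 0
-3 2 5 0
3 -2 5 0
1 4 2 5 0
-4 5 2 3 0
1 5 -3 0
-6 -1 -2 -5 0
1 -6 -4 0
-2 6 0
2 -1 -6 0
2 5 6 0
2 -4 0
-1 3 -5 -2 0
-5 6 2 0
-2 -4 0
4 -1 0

Yes, satisfiable

Try x6 = True.
(x5) alone gives x5 = True.
Try x3 = True.
Try x4 = False.
(¬x1) alone gives x1 = False.
All clauses hold; x2 can take either value.
A satisfying assignment: x1: False; x2: False; x3: True; x4: False; x5: True; x6: True.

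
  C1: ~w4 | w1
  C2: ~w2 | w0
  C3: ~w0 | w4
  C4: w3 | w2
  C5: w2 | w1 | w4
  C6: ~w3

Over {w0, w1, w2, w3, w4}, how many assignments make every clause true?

There are 2^5 = 32 truth assignments over (w0, w1, w2, w3, w4).
Split on w3. With w3 = 1, the clauses containing w3 are satisfied and ~w3 drops from the rest; 0 of the 2^4 = 16 assignments to the other variables satisfy what remains.
With w3 = 0, by the same count on the reduced clause set, 1 assignment works.
(One model: w0=T, w1=T, w2=T, w3=F, w4=T.)
Total: 0 + 1 = 1.

1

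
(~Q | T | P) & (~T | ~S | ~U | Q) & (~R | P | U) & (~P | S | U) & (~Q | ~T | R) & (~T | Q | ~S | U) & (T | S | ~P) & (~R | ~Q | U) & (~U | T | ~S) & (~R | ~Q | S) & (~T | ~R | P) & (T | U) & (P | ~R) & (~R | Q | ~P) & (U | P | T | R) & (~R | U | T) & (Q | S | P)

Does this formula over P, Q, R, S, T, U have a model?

Yes

Try T = 1.
Try Q = 1.
The clause (R) is unit, so R = 1.
The clause (U) is unit, so U = 1.
The clause (S) is unit, so S = 1.
The clause (P) is unit, so P = 1.
Every clause now holds.
A satisfying assignment: P: 1, Q: 1, R: 1, S: 1, T: 1, U: 1.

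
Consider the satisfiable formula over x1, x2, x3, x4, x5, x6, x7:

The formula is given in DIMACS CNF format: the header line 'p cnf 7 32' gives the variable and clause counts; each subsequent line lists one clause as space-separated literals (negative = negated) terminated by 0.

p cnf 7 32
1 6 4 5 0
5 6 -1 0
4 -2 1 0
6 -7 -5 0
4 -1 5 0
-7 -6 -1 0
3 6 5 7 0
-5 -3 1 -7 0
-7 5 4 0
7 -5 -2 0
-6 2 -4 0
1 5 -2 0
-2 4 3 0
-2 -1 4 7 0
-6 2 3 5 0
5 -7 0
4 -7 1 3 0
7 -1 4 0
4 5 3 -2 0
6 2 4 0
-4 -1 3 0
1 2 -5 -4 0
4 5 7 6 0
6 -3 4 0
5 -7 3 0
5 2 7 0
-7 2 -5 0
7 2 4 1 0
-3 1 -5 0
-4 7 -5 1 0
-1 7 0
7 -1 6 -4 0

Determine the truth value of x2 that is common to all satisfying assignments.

Suppose x2 = False.
Try x6 = False.
The clause (x4) is unit, so x4 = True.
Try x5 = True.
The clause (¬x7) is unit, so x7 = False.
The clause (x1) is unit, so x1 = True.
But (¬x1) is also a unit clause — contradiction.
Backtrack on x5: now try x5 = False.
The clause (¬x1) is unit, so x1 = False.
The clause (¬x7) is unit, so x7 = False.
But (x7) is also a unit clause — contradiction.
Both values of x5 lead to a conflict.
Backtrack on x6: now try x6 = True.
The clause (¬x4) is unit, so x4 = False.
Try x1 = False.
The clause (x7) is unit, so x7 = True.
The clause (x5) is unit, so x5 = True.
But (¬x5) is also a unit clause — contradiction.
Backtrack on x1: now try x1 = True.
The clause (x5) is unit, so x5 = True.
The clause (¬x7) is unit, so x7 = False.
But (x7) is also a unit clause — contradiction.
Both values of x1 lead to a conflict.
Both values of x6 lead to a conflict.
So every satisfying assignment has x2 = True.

True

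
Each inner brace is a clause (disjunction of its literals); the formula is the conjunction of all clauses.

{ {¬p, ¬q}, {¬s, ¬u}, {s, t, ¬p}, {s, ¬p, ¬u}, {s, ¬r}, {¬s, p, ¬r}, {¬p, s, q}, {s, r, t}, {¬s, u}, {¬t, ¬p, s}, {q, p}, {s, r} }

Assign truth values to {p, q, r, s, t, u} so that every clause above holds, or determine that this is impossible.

Suppose p = False.
Unit clause (q) forces q = True.
Suppose s = False.
Unit clause (¬r) forces r = False.
Now (r) is unsatisfied and unit — conflict.
Undo s and try s = True.
Unit clause (¬u) forces u = False.
Now (u) is unsatisfied and unit — conflict.
Either choice for s ends in contradiction.
Undo p and try p = True.
Unit clause (¬q) forces q = False.
Unit clause (s) forces s = True.
Unit clause (¬u) forces u = False.
Now (u) is unsatisfied and unit — conflict.
Either choice for p ends in contradiction.

UNSATISFIABLE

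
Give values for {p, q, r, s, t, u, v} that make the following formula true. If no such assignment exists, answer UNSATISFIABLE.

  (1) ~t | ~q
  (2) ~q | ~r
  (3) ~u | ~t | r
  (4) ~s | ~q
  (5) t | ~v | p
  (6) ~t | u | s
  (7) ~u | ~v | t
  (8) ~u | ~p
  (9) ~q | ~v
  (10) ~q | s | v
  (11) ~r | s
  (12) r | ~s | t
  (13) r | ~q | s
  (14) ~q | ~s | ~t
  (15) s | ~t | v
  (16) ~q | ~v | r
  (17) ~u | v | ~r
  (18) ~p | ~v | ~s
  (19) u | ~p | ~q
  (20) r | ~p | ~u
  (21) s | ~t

p=1, q=0, r=0, s=1, t=1, u=0, v=0

Case t = 1:
(~q) alone gives q = 0.
(s) alone gives s = 1.
Case u = 0:
Case p = 1:
(~v) alone gives v = 0.
No clause remains; r is free.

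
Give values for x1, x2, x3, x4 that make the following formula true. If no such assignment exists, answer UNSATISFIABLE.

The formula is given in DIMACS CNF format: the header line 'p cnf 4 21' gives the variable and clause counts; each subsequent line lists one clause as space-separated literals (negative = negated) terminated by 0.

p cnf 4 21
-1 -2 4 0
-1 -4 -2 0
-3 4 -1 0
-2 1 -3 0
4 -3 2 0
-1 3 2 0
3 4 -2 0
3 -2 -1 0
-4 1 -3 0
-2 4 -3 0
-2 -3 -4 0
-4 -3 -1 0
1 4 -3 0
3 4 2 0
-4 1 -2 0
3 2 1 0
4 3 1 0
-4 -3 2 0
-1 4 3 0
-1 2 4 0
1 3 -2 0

Case x1 = False:
Case x2 = False:
From the singleton clause (x3), x3 = True.
From the singleton clause (x4), x4 = True.
But (¬x4) is also a unit clause — contradiction.
Backtrack on x2: now try x2 = True.
From the singleton clause (¬x3), x3 = False.
But (x3) is also a unit clause — contradiction.
Neither x2 = True nor x2 = False works.
Backtrack on x1: now try x1 = True.
Case x2 = False:
From the singleton clause (x3), x3 = True.
From the singleton clause (x4), x4 = True.
But (¬x4) is also a unit clause — contradiction.
Backtrack on x2: now try x2 = True.
From the singleton clause (x4), x4 = True.
But (¬x4) is also a unit clause — contradiction.
Neither x2 = True nor x2 = False works.
Neither x1 = True nor x1 = False works.

UNSATISFIABLE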